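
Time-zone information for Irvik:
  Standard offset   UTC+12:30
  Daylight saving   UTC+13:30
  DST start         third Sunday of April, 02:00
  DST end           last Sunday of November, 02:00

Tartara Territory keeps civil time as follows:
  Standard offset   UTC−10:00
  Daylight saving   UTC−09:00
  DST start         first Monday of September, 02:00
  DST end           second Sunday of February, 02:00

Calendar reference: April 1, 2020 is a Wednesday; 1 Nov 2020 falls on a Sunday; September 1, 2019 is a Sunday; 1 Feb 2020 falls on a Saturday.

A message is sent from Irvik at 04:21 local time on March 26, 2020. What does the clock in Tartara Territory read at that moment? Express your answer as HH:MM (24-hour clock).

1 April 2020 is a Wednesday, so the first Sunday is April 5 and the third is April 19.
1 November 2020 is a Sunday, so Sundays fall on 1, 8, 15, 22, 29; the last is November 29.
March 26, 2020 does not fall between 19 April and 29 November, so daylight saving is not in effect and Irvik is at UTC+12:30.
04:21 Irvik − 12h30m = 15:51 UTC (rolling into the previous day, 25 March 2020).
1 September 2019 is a Sunday, so the first Monday is September 2.
1 February 2020 is a Saturday, so the first Sunday is February 2 and the second is February 9.
At the standard offset (UTC−10:00), 15:51 UTC − 10h = 05:51 Tartara Territory standard time.
Daylight saving runs 2 September 2019 – 9 February 2020; the standard-time date in Tartara Territory, March 25, 2020, is outside that window, so Tartara Territory is on standard time at UTC−10:00.
15:51 UTC − 10h = 05:51 Tartara Territory.

05:51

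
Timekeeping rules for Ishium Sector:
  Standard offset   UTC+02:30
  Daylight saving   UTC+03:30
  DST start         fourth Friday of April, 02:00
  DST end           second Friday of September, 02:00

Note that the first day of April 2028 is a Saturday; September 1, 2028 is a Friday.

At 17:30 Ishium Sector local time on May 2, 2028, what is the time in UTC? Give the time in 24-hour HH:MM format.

14:00

1 April 2028 is a Saturday, so the first Friday is April 7 and the fourth is April 28.
1 September 2028 is a Friday, so the first Friday is September 1 and the second is September 8.
May 2, 2028 lies within the daylight-saving period (28 April – 8 September), so Ishium Sector is on daylight time, UTC+03:30.
17:30 local − 3h30m = 14:00 UTC.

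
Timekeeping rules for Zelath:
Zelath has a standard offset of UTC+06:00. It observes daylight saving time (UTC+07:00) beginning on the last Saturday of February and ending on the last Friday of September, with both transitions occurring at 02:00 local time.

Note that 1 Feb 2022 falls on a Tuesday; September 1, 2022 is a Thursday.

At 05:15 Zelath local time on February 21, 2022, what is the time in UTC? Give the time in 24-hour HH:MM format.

1 February 2022 is a Tuesday, so Saturdays fall on 5, 12, 19, 26; the last is February 26.
1 September 2022 is a Thursday, so Fridays fall on 2, 9, 16, 23, 30; the last is September 30.
February 21, 2022 is outside the daylight-saving period (26 February – 30 September), so Zelath is on standard time, UTC+06:00.
05:15 local − 6h = 23:15 UTC (rolling into the previous day, 20 February 2022).

23:15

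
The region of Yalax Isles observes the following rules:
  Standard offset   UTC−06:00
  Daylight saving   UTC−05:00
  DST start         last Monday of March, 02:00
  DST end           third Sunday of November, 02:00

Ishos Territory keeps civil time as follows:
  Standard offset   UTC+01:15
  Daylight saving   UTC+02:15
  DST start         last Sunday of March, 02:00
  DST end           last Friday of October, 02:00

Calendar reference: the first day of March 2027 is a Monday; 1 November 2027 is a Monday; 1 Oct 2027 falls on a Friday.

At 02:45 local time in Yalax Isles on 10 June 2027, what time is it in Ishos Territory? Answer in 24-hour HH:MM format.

1 March 2027 is a Monday, so Mondays fall on 1, 8, 15, 22, 29; the last is March 29.
1 November 2027 is a Monday, so the first Sunday is November 7 and the third is November 21.
Daylight saving runs 29 March – 21 November; 10 June 2027 is inside that window, so Yalax Isles is at UTC−05:00.
02:45 Yalax Isles + 5h = 07:45 UTC.
1 March 2027 is a Monday, so Sundays fall on 7, 14, 21, 28; the last is March 28.
1 October 2027 is a Friday, so Fridays fall on 1, 8, 15, 22, 29; the last is October 29.
At the standard offset (UTC+01:15), 07:45 UTC + 1h15m = 09:00 Ishos Territory standard time.
The standard-time date in Ishos Territory, 10 June 2027, lies within the daylight-saving period (28 March – 29 October), so Ishos Territory is on daylight time, UTC+02:15.
07:45 UTC + 2h15m = 10:00 Ishos Territory.

10:00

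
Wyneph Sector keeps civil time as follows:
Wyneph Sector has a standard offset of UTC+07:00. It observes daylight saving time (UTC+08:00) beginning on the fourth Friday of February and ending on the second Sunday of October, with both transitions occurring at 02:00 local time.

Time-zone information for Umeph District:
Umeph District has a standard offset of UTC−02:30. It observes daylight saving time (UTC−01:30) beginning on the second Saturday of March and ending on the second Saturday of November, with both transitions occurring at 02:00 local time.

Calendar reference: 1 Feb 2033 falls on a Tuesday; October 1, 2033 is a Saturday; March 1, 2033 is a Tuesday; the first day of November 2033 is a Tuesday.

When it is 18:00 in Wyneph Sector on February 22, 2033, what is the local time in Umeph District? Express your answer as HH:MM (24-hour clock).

1 February 2033 is a Tuesday, so the first Friday is February 4 and the fourth is February 25.
1 October 2033 is a Saturday, so the first Sunday is October 2 and the second is October 9.
February 22, 2033 does not fall between 25 February and 9 October, so daylight saving is not in effect and Wyneph Sector is at UTC+07:00.
18:00 Wyneph Sector − 7h = 11:00 UTC.
1 March 2033 is a Tuesday, so the first Saturday is March 5 and the second is March 12.
1 November 2033 is a Tuesday, so the first Saturday is November 5 and the second is November 12.
At the standard offset (UTC−02:30), 11:00 UTC − 2h30m = 08:30 Umeph District standard time.
The standard-time date in Umeph District, February 22, 2033, does not fall between 12 March and 12 November, so daylight saving is not in effect and Umeph District is at UTC−02:30.
11:00 UTC − 2h30m = 08:30 Umeph District.

08:30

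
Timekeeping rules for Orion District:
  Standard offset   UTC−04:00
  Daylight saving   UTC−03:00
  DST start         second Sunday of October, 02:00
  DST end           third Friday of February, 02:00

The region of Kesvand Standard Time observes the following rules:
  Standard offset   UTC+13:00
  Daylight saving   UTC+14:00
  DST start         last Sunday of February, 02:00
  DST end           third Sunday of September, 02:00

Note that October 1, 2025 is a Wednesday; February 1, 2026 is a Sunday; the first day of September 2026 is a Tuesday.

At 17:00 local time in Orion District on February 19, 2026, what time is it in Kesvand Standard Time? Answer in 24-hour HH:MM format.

09:00

1 October 2025 is a Wednesday, so the first Sunday is October 5 and the second is October 12.
1 February 2026 is a Sunday, so the first Friday is February 6 and the third is February 20.
Daylight saving runs 12 October 2025 – 20 February 2026; February 19, 2026 is inside that window, so Orion District is at UTC−03:00.
17:00 Orion District + 3h = 20:00 UTC.
1 February 2026 is a Sunday, so Sundays fall on 1, 8, 15, 22; the last is February 22.
1 September 2026 is a Tuesday, so the first Sunday is September 6 and the third is September 20.
At the standard offset (UTC+13:00), 20:00 UTC + 13h = 09:00 Kesvand Standard Time standard time (rolling into the next day, 20 February 2026).
The standard-time date in Kesvand Standard Time, February 20, 2026, is outside the daylight-saving period (22 February – 20 September), so Kesvand Standard Time is on standard time, UTC+13:00.
20:00 UTC + 13h = 09:00 Kesvand Standard Time (rolling into the next day, 20 February 2026).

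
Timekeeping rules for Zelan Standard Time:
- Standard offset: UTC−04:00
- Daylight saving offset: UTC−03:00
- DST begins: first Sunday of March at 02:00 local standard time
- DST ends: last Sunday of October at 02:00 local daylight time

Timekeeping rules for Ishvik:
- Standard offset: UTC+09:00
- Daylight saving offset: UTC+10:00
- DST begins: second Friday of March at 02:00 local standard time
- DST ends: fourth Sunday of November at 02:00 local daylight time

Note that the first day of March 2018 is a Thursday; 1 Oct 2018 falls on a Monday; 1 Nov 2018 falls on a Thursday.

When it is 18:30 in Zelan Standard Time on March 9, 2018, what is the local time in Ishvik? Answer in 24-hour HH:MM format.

07:30

1 March 2018 is a Thursday, so the first Sunday is March 4.
1 October 2018 is a Monday, so Sundays fall on 7, 14, 21, 28; the last is October 28.
March 9, 2018 lies within the daylight-saving period (4 March – 28 October), so Zelan Standard Time is on daylight time, UTC−03:00.
18:30 Zelan Standard Time + 3h = 21:30 UTC.
1 March 2018 is a Thursday, so the first Friday is March 2 and the second is March 9.
1 November 2018 is a Thursday, so the first Sunday is November 4 and the fourth is November 25.
At the standard offset (UTC+09:00), 21:30 UTC + 9h = 06:30 Ishvik standard time (rolling into the next day, 10 March 2018).
The standard-time date in Ishvik, March 10, 2018, falls between 9 March and 25 November, so daylight saving is in effect and Ishvik is at UTC+10:00.
21:30 UTC + 10h = 07:30 Ishvik (rolling into the next day, 10 March 2018).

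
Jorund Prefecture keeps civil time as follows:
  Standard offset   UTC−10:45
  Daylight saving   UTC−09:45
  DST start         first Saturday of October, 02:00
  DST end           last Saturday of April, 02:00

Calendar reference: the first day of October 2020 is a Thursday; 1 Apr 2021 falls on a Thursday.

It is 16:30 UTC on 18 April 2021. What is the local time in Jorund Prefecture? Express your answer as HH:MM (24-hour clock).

06:45

1 October 2020 is a Thursday, so the first Saturday is October 3.
1 April 2021 is a Thursday, so Saturdays fall on 3, 10, 17, 24; the last is April 24.
At the standard offset (UTC−10:45), 16:30 UTC − 10h45m = 05:45 Jorund Prefecture standard time.
Daylight saving runs 3 October 2020 – 24 April 2021; the standard-time date in Jorund Prefecture, 18 April 2021, is inside that window, so Jorund Prefecture is at UTC−09:45.
16:30 UTC − 9h45m = 06:45 local.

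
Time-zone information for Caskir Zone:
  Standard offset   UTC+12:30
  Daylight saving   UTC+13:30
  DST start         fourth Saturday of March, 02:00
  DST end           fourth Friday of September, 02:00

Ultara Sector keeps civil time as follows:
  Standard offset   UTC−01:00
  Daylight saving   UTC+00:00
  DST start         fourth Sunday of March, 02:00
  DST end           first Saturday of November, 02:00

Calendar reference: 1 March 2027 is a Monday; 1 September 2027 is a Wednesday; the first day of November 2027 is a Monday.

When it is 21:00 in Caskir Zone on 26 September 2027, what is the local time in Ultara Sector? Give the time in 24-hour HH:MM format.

1 March 2027 is a Monday, so the first Saturday is March 6 and the fourth is March 27.
1 September 2027 is a Wednesday, so the first Friday is September 3 and the fourth is September 24.
Daylight saving runs 27 March – 24 September; 26 September 2027 is outside that window, so Caskir Zone is on standard time at UTC+12:30.
21:00 Caskir Zone − 12h30m = 08:30 UTC.
1 March 2027 is a Monday, so the first Sunday is March 7 and the fourth is March 28.
1 November 2027 is a Monday, so the first Saturday is November 6.
At the standard offset (UTC−01:00), 08:30 UTC − 1h = 07:30 Ultara Sector standard time.
The standard-time date in Ultara Sector, 26 September 2027, falls between 28 March and 6 November, so daylight saving is in effect and Ultara Sector is at UTC+00:00.
08:30 UTC + 0h = 08:30 Ultara Sector.

08:30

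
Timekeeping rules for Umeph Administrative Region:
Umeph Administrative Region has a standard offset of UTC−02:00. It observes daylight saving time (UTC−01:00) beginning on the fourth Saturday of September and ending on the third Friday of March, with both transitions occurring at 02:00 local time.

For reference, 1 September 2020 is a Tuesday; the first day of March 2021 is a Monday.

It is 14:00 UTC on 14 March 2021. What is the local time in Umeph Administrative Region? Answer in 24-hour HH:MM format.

13:00

1 September 2020 is a Tuesday, so the first Saturday is September 5 and the fourth is September 26.
1 March 2021 is a Monday, so the first Friday is March 5 and the third is March 19.
At the standard offset (UTC−02:00), 14:00 UTC − 2h = 12:00 Umeph Administrative Region standard time.
The standard-time date in Umeph Administrative Region, 14 March 2021, falls between 26 September 2020 and 19 March 2021, so daylight saving is in effect and Umeph Administrative Region is at UTC−01:00.
14:00 UTC − 1h = 13:00 local.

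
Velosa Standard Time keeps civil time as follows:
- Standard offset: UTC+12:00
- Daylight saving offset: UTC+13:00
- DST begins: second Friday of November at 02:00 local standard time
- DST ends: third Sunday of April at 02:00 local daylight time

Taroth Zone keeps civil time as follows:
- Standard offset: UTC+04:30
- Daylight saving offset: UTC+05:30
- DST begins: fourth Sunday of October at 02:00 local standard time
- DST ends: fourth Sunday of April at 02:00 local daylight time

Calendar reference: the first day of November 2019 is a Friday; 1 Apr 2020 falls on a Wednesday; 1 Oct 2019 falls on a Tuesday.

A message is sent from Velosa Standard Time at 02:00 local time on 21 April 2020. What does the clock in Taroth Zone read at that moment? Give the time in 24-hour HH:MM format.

19:30

1 November 2019 is a Friday, so the first Friday is November 1 and the second is November 8.
1 April 2020 is a Wednesday, so the first Sunday is April 5 and the third is April 19.
21 April 2020 does not fall between 8 November 2019 and 19 April 2020, so daylight saving is not in effect and Velosa Standard Time is at UTC+12:00.
02:00 Velosa Standard Time − 12h = 14:00 UTC (rolling into the previous day, 20 April 2020).
1 October 2019 is a Tuesday, so the first Sunday is October 6 and the fourth is October 27.
1 April 2020 is a Wednesday, so the first Sunday is April 5 and the fourth is April 26.
At the standard offset (UTC+04:30), 14:00 UTC + 4h30m = 18:30 Taroth Zone standard time.
The standard-time date in Taroth Zone, 20 April 2020, falls between 27 October 2019 and 26 April 2020, so daylight saving is in effect and Taroth Zone is at UTC+05:30.
14:00 UTC + 5h30m = 19:30 Taroth Zone.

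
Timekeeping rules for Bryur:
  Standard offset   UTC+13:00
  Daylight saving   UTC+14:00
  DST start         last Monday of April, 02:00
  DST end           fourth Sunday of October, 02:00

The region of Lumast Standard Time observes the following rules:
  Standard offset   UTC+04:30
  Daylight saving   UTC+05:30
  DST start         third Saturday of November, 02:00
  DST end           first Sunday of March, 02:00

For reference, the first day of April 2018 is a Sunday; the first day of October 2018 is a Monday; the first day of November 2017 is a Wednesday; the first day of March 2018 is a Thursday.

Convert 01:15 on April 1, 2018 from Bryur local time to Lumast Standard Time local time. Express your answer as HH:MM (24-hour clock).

1 April 2018 is a Sunday, so Mondays fall on 2, 9, 16, 23, 30; the last is April 30.
1 October 2018 is a Monday, so the first Sunday is October 7 and the fourth is October 28.
April 1, 2018 does not fall between 30 April and 28 October, so daylight saving is not in effect and Bryur is at UTC+13:00.
01:15 Bryur − 13h = 12:15 UTC (rolling into the previous day, 31 March 2018).
1 November 2017 is a Wednesday, so the first Saturday is November 4 and the third is November 18.
1 March 2018 is a Thursday, so the first Sunday is March 4.
At the standard offset (UTC+04:30), 12:15 UTC + 4h30m = 16:45 Lumast Standard Time standard time.
The standard-time date in Lumast Standard Time, March 31, 2018, is outside the daylight-saving period (18 November 2017 – 4 March 2018), so Lumast Standard Time is on standard time, UTC+04:30.
12:15 UTC + 4h30m = 16:45 Lumast Standard Time.

16:45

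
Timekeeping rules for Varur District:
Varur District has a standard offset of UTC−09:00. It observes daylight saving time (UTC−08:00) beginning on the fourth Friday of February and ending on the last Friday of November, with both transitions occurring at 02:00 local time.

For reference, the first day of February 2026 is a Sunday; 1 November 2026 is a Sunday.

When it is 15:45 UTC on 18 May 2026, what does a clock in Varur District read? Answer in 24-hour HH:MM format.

07:45

1 February 2026 is a Sunday, so the first Friday is February 6 and the fourth is February 27.
1 November 2026 is a Sunday, so Fridays fall on 6, 13, 20, 27; the last is November 27.
At the standard offset (UTC−09:00), 15:45 UTC − 9h = 06:45 Varur District standard time.
Daylight saving runs 27 February – 27 November; the standard-time date in Varur District, 18 May 2026, is inside that window, so Varur District is at UTC−08:00.
15:45 UTC − 8h = 07:45 local.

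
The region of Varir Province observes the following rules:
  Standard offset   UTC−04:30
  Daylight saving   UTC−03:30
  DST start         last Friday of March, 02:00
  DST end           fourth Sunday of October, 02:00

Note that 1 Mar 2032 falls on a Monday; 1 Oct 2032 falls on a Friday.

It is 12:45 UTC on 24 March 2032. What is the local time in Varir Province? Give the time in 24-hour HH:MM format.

1 March 2032 is a Monday, so Fridays fall on 5, 12, 19, 26; the last is March 26.
1 October 2032 is a Friday, so the first Sunday is October 3 and the fourth is October 24.
At the standard offset (UTC−04:30), 12:45 UTC − 4h30m = 08:15 Varir Province standard time.
The standard-time date in Varir Province, 24 March 2032, is outside the daylight-saving period (26 March – 24 October), so Varir Province is on standard time, UTC−04:30.
12:45 UTC − 4h30m = 08:15 local.

08:15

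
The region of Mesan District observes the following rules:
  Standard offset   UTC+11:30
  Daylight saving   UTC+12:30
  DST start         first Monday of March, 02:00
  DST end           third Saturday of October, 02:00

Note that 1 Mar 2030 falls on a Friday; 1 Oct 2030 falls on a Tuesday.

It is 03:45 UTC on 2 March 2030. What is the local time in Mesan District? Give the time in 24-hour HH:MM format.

1 March 2030 is a Friday, so the first Monday is March 4.
1 October 2030 is a Tuesday, so the first Saturday is October 5 and the third is October 19.
At the standard offset (UTC+11:30), 03:45 UTC + 11h30m = 15:15 Mesan District standard time.
The standard-time date in Mesan District, 2 March 2030, is outside the daylight-saving period (4 March – 19 October), so Mesan District is on standard time, UTC+11:30.
03:45 UTC + 11h30m = 15:15 local.

15:15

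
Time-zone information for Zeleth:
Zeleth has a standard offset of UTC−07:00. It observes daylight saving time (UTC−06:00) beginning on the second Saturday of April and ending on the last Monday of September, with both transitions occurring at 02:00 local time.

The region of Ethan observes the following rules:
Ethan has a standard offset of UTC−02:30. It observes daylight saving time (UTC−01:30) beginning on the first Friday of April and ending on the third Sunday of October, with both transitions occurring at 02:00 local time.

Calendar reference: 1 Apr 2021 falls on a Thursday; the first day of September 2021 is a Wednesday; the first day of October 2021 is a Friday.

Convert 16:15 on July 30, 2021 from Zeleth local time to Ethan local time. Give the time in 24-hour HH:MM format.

20:45

1 April 2021 is a Thursday, so the first Saturday is April 3 and the second is April 10.
1 September 2021 is a Wednesday, so Mondays fall on 6, 13, 20, 27; the last is September 27.
Daylight saving runs 10 April – 27 September; July 30, 2021 is inside that window, so Zeleth is at UTC−06:00.
16:15 Zeleth + 6h = 22:15 UTC.
1 April 2021 is a Thursday, so the first Friday is April 2.
1 October 2021 is a Friday, so the first Sunday is October 3 and the third is October 17.
At the standard offset (UTC−02:30), 22:15 UTC − 2h30m = 19:45 Ethan standard time.
Daylight saving runs 2 April – 17 October; the standard-time date in Ethan, July 30, 2021, is inside that window, so Ethan is at UTC−01:30.
22:15 UTC − 1h30m = 20:45 Ethan.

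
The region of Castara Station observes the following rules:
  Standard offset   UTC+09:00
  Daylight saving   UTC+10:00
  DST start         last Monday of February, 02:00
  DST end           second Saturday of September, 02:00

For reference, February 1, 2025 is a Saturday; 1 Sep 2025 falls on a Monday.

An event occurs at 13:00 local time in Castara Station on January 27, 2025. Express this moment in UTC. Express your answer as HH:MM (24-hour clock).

1 February 2025 is a Saturday, so Mondays fall on 3, 10, 17, 24; the last is February 24.
1 September 2025 is a Monday, so the first Saturday is September 6 and the second is September 13.
January 27, 2025 is outside the daylight-saving period (24 February – 13 September), so Castara Station is on standard time, UTC+09:00.
13:00 local − 9h = 04:00 UTC.

04:00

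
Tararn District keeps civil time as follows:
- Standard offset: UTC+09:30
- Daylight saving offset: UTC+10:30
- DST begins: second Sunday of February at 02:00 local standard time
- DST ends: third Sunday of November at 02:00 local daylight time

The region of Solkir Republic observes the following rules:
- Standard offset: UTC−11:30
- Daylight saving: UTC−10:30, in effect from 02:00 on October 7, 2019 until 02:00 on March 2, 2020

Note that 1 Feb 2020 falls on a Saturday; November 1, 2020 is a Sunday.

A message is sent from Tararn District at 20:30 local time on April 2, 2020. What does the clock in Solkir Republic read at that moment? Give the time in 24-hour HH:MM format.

22:30

1 February 2020 is a Saturday, so the first Sunday is February 2 and the second is February 9.
1 November 2020 is a Sunday, so the first Sunday is November 1 and the third is November 15.
Daylight saving runs 9 February – 15 November; April 2, 2020 is inside that window, so Tararn District is at UTC+10:30.
20:30 Tararn District − 10h30m = 10:00 UTC.
At the standard offset (UTC−11:30), 10:00 UTC − 11h30m = 22:30 Solkir Republic standard time (rolling into the previous day, 1 April 2020).
The standard-time date in Solkir Republic, April 1, 2020, does not fall between 7 October 2019 and 2 March 2020, so daylight saving is not in effect and Solkir Republic is at UTC−11:30.
10:00 UTC − 11h30m = 22:30 Solkir Republic (rolling into the previous day, 1 April 2020).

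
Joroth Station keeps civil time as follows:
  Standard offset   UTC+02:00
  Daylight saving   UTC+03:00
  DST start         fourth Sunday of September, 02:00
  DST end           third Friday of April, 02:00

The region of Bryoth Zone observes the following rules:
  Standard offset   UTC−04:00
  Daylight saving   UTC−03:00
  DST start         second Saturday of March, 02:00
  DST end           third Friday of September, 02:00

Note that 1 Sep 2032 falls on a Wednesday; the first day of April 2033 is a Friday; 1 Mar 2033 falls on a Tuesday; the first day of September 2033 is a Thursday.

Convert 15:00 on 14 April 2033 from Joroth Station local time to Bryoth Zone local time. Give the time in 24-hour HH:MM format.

09:00

1 September 2032 is a Wednesday, so the first Sunday is September 5 and the fourth is September 26.
1 April 2033 is a Friday, so the first Friday is April 1 and the third is April 15.
Daylight saving runs 26 September 2032 – 15 April 2033; 14 April 2033 is inside that window, so Joroth Station is at UTC+03:00.
15:00 Joroth Station − 3h = 12:00 UTC.
1 March 2033 is a Tuesday, so the first Saturday is March 5 and the second is March 12.
1 September 2033 is a Thursday, so the first Friday is September 2 and the third is September 16.
At the standard offset (UTC−04:00), 12:00 UTC − 4h = 08:00 Bryoth Zone standard time.
The standard-time date in Bryoth Zone, 14 April 2033, falls between 12 March and 16 September, so daylight saving is in effect and Bryoth Zone is at UTC−03:00.
12:00 UTC − 3h = 09:00 Bryoth Zone.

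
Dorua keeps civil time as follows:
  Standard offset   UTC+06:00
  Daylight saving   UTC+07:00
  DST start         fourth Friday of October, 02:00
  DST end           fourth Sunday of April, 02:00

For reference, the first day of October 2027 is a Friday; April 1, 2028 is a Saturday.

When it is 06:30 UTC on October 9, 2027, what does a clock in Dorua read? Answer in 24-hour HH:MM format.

1 October 2027 is a Friday, so the first Friday is October 1 and the fourth is October 22.
1 April 2028 is a Saturday, so the first Sunday is April 2 and the fourth is April 23.
At the standard offset (UTC+06:00), 06:30 UTC + 6h = 12:30 Dorua standard time.
The standard-time date in Dorua, October 9, 2027, is outside the daylight-saving period (22 October 2027 – 23 April 2028), so Dorua is on standard time, UTC+06:00.
06:30 UTC + 6h = 12:30 local.

12:30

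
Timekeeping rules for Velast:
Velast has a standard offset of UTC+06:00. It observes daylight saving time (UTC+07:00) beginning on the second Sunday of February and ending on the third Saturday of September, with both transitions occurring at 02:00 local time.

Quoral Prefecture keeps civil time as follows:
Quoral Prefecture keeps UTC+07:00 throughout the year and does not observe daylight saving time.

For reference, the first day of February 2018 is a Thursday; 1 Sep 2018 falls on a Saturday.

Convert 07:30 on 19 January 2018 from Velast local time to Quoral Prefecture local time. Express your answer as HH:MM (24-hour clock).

1 February 2018 is a Thursday, so the first Sunday is February 4 and the second is February 11.
1 September 2018 is a Saturday, so the first Saturday is September 1 and the third is September 15.
Daylight saving runs 11 February – 15 September; 19 January 2018 is outside that window, so Velast is on standard time at UTC+06:00.
07:30 Velast − 6h = 01:30 UTC.
Quoral Prefecture has no daylight saving, so its offset is UTC+07:00 year-round.
01:30 UTC + 7h = 08:30 Quoral Prefecture.

08:30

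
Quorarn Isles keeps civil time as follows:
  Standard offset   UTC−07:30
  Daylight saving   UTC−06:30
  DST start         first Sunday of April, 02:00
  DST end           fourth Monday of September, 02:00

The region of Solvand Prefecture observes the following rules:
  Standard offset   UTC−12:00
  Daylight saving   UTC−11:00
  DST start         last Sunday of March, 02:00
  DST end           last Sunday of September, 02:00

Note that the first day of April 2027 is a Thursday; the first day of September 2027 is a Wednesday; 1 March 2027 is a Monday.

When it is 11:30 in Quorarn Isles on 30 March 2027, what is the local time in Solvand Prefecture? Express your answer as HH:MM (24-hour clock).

08:00

1 April 2027 is a Thursday, so the first Sunday is April 4.
1 September 2027 is a Wednesday, so the first Monday is September 6 and the fourth is September 27.
30 March 2027 does not fall between 4 April and 27 September, so daylight saving is not in effect and Quorarn Isles is at UTC−07:30.
11:30 Quorarn Isles + 7h30m = 19:00 UTC.
1 March 2027 is a Monday, so Sundays fall on 7, 14, 21, 28; the last is March 28.
1 September 2027 is a Wednesday, so Sundays fall on 5, 12, 19, 26; the last is September 26.
At the standard offset (UTC−12:00), 19:00 UTC − 12h = 07:00 Solvand Prefecture standard time.
The standard-time date in Solvand Prefecture, 30 March 2027, falls between 28 March and 26 September, so daylight saving is in effect and Solvand Prefecture is at UTC−11:00.
19:00 UTC − 11h = 08:00 Solvand Prefecture.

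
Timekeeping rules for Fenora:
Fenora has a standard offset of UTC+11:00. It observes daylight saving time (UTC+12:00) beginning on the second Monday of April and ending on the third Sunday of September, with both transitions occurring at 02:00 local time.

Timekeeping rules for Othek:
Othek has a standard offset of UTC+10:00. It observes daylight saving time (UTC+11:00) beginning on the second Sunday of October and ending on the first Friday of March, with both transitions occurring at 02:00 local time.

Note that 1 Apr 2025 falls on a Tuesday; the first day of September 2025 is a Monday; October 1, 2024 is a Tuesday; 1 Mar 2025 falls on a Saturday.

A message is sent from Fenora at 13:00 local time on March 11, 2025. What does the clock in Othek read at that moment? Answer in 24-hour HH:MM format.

12:00

1 April 2025 is a Tuesday, so the first Monday is April 7 and the second is April 14.
1 September 2025 is a Monday, so the first Sunday is September 7 and the third is September 21.
March 11, 2025 is outside the daylight-saving period (14 April – 21 September), so Fenora is on standard time, UTC+11:00.
13:00 Fenora − 11h = 02:00 UTC.
1 October 2024 is a Tuesday, so the first Sunday is October 6 and the second is October 13.
1 March 2025 is a Saturday, so the first Friday is March 7.
At the standard offset (UTC+10:00), 02:00 UTC + 10h = 12:00 Othek standard time.
Daylight saving runs 13 October 2024 – 7 March 2025; the standard-time date in Othek, March 11, 2025, is outside that window, so Othek is on standard time at UTC+10:00.
02:00 UTC + 10h = 12:00 Othek.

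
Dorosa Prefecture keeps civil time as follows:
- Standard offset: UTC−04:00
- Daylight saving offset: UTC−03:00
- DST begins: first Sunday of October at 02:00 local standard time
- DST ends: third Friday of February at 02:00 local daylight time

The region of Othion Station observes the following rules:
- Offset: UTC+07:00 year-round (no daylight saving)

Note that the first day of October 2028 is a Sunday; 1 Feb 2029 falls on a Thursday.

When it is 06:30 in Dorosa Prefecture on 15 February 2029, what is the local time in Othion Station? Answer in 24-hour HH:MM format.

16:30

1 October 2028 is a Sunday, so the first Sunday is October 1.
1 February 2029 is a Thursday, so the first Friday is February 2 and the third is February 16.
15 February 2029 falls between 1 October 2028 and 16 February 2029, so daylight saving is in effect and Dorosa Prefecture is at UTC−03:00.
06:30 Dorosa Prefecture + 3h = 09:30 UTC.
Othion Station has no daylight saving, so its offset is UTC+07:00 year-round.
09:30 UTC + 7h = 16:30 Othion Station.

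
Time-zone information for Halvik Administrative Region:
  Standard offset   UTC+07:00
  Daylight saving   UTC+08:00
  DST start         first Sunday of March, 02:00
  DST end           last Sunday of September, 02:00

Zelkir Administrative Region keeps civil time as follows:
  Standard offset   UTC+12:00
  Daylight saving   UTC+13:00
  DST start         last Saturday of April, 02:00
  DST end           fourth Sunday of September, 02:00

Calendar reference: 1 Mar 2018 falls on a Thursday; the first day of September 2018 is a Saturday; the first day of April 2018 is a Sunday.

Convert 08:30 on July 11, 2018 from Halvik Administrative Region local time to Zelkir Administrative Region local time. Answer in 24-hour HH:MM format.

13:30

1 March 2018 is a Thursday, so the first Sunday is March 4.
1 September 2018 is a Saturday, so Sundays fall on 2, 9, 16, 23, 30; the last is September 30.
Daylight saving runs 4 March – 30 September; July 11, 2018 is inside that window, so Halvik Administrative Region is at UTC+08:00.
08:30 Halvik Administrative Region − 8h = 00:30 UTC.
1 April 2018 is a Sunday, so Saturdays fall on 7, 14, 21, 28; the last is April 28.
1 September 2018 is a Saturday, so the first Sunday is September 2 and the fourth is September 23.
At the standard offset (UTC+12:00), 00:30 UTC + 12h = 12:30 Zelkir Administrative Region standard time.
Daylight saving runs 28 April – 23 September; the standard-time date in Zelkir Administrative Region, July 11, 2018, is inside that window, so Zelkir Administrative Region is at UTC+13:00.
00:30 UTC + 13h = 13:30 Zelkir Administrative Region.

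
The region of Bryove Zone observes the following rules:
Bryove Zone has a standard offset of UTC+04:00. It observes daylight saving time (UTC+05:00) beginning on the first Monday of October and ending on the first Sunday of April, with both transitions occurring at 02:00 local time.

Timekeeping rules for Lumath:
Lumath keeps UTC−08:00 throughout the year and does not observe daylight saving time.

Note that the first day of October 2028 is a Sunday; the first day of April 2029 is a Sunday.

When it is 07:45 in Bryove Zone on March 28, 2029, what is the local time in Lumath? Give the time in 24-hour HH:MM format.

1 October 2028 is a Sunday, so the first Monday is October 2.
1 April 2029 is a Sunday, so the first Sunday is April 1.
March 28, 2029 falls between 2 October 2028 and 1 April 2029, so daylight saving is in effect and Bryove Zone is at UTC+05:00.
07:45 Bryove Zone − 5h = 02:45 UTC.
Lumath stays on UTC−08:00 all year.
02:45 UTC − 8h = 18:45 Lumath (rolling into the previous day, 27 March 2029).

18:45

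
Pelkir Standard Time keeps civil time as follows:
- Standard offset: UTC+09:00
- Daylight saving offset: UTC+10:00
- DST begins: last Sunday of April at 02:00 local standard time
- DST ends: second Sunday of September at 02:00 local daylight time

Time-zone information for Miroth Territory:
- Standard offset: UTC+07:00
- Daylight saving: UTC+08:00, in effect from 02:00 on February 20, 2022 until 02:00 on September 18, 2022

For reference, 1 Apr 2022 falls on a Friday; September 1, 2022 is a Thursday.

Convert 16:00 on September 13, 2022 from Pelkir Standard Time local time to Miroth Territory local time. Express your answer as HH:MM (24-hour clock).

1 April 2022 is a Friday, so Sundays fall on 3, 10, 17, 24; the last is April 24.
1 September 2022 is a Thursday, so the first Sunday is September 4 and the second is September 11.
Daylight saving runs 24 April – 11 September; September 13, 2022 is outside that window, so Pelkir Standard Time is on standard time at UTC+09:00.
16:00 Pelkir Standard Time − 9h = 07:00 UTC.
At the standard offset (UTC+07:00), 07:00 UTC + 7h = 14:00 Miroth Territory standard time.
The standard-time date in Miroth Territory, September 13, 2022, lies within the daylight-saving period (20 February – 18 September), so Miroth Territory is on daylight time, UTC+08:00.
07:00 UTC + 8h = 15:00 Miroth Territory.

15:00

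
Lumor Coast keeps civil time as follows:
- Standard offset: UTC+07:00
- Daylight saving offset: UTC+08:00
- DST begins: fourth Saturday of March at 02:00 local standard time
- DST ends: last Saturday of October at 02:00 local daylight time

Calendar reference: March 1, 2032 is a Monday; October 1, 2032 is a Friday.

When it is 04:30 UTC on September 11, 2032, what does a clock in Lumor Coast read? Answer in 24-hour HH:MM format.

1 March 2032 is a Monday, so the first Saturday is March 6 and the fourth is March 27.
1 October 2032 is a Friday, so Saturdays fall on 2, 9, 16, 23, 30; the last is October 30.
At the standard offset (UTC+07:00), 04:30 UTC + 7h = 11:30 Lumor Coast standard time.
The standard-time date in Lumor Coast, September 11, 2032, falls between 27 March and 30 October, so daylight saving is in effect and Lumor Coast is at UTC+08:00.
04:30 UTC + 8h = 12:30 local.

12:30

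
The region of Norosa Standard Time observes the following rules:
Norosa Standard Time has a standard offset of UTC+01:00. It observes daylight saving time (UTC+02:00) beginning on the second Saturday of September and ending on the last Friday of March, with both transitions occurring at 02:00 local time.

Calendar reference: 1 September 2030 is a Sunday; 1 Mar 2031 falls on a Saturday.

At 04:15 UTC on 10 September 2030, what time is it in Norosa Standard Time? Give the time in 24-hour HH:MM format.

05:15

1 September 2030 is a Sunday, so the first Saturday is September 7 and the second is September 14.
1 March 2031 is a Saturday, so Fridays fall on 7, 14, 21, 28; the last is March 28.
At the standard offset (UTC+01:00), 04:15 UTC + 1h = 05:15 Norosa Standard Time standard time.
Daylight saving runs 14 September 2030 – 28 March 2031; the standard-time date in Norosa Standard Time, 10 September 2030, is outside that window, so Norosa Standard Time is on standard time at UTC+01:00.
04:15 UTC + 1h = 05:15 local.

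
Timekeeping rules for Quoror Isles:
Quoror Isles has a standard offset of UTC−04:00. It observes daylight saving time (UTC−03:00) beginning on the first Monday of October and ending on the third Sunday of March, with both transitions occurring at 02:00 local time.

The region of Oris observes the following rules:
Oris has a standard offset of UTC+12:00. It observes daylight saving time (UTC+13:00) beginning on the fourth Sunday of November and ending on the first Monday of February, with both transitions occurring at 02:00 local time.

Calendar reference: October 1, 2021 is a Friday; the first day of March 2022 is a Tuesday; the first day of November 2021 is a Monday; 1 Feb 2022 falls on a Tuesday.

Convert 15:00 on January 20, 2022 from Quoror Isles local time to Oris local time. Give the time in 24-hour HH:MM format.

07:00

1 October 2021 is a Friday, so the first Monday is October 4.
1 March 2022 is a Tuesday, so the first Sunday is March 6 and the third is March 20.
Daylight saving runs 4 October 2021 – 20 March 2022; January 20, 2022 is inside that window, so Quoror Isles is at UTC−03:00.
15:00 Quoror Isles + 3h = 18:00 UTC.
1 November 2021 is a Monday, so the first Sunday is November 7 and the fourth is November 28.
1 February 2022 is a Tuesday, so the first Monday is February 7.
At the standard offset (UTC+12:00), 18:00 UTC + 12h = 06:00 Oris standard time (rolling into the next day, 21 January 2022).
The standard-time date in Oris, January 21, 2022, falls between 28 November 2021 and 7 February 2022, so daylight saving is in effect and Oris is at UTC+13:00.
18:00 UTC + 13h = 07:00 Oris (rolling into the next day, 21 January 2022).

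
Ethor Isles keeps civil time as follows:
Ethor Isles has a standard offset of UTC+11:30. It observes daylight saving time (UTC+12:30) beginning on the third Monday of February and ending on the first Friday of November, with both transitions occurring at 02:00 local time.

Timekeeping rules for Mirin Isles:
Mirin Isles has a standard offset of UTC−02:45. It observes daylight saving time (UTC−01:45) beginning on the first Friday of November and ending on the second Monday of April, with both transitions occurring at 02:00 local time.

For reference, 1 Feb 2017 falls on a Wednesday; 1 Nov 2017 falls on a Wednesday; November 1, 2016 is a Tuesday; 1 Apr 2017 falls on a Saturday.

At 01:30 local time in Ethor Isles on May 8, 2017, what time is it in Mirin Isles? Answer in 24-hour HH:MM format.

10:15

1 February 2017 is a Wednesday, so the first Monday is February 6 and the third is February 20.
1 November 2017 is a Wednesday, so the first Friday is November 3.
May 8, 2017 falls between 20 February and 3 November, so daylight saving is in effect and Ethor Isles is at UTC+12:30.
01:30 Ethor Isles − 12h30m = 13:00 UTC (rolling into the previous day, 7 May 2017).
1 November 2016 is a Tuesday, so the first Friday is November 4.
1 April 2017 is a Saturday, so the first Monday is April 3 and the second is April 10.
At the standard offset (UTC−02:45), 13:00 UTC − 2h45m = 10:15 Mirin Isles standard time.
The standard-time date in Mirin Isles, May 7, 2017, is outside the daylight-saving period (4 November 2016 – 10 April 2017), so Mirin Isles is on standard time, UTC−02:45.
13:00 UTC − 2h45m = 10:15 Mirin Isles.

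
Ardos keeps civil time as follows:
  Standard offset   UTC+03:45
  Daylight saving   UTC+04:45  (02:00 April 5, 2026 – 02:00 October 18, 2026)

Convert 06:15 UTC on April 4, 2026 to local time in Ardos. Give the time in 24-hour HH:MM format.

10:00

At the standard offset (UTC+03:45), 06:15 UTC + 3h45m = 10:00 Ardos standard time.
Daylight saving runs 5 April – 18 October; the standard-time date in Ardos, April 4, 2026, is outside that window, so Ardos is on standard time at UTC+03:45.
06:15 UTC + 3h45m = 10:00 local.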